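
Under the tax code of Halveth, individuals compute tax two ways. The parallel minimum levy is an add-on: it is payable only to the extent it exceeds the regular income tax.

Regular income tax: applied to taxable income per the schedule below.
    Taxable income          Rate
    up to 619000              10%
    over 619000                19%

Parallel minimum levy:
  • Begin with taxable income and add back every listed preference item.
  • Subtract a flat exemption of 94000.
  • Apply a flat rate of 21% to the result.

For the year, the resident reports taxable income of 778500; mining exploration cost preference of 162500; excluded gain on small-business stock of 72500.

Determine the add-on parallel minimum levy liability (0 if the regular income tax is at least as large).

Parallel minimum levy:
  Adjusted income: 778500 + 162500 + 72500 = 1013500
  Less exemption 94000 → base 919500
  919500 × 21% = 193095

Regular income tax:
  619000 × 10% = 61900
  159500 × 19% = 30305
  → 92205

Excess of parallel minimum levy over regular income tax: 193095 − 92205 = 100890.

100890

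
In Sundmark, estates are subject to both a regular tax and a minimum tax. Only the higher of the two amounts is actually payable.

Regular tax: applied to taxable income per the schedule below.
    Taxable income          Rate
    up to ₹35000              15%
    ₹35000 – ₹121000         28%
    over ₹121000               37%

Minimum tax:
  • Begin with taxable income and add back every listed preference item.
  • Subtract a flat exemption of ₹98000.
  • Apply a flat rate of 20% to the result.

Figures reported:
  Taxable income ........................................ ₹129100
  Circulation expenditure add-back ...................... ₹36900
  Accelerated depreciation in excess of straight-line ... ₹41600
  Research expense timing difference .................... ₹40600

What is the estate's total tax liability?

Regular tax:
  ₹35000 × 15% = ₹5250
  ₹86000 × 28% = ₹24080
  ₹8100 × 37% = ₹2997
  → ₹32327

Minimum tax:
  Adjusted income: ₹129100 + ₹36900 + ₹41600 + ₹40600 = ₹248200
  Less exemption ₹98000 → base ₹150200
  ₹150200 × 20% = ₹30040

₹32327 > ₹30040, so the regular tax governs.

₹32327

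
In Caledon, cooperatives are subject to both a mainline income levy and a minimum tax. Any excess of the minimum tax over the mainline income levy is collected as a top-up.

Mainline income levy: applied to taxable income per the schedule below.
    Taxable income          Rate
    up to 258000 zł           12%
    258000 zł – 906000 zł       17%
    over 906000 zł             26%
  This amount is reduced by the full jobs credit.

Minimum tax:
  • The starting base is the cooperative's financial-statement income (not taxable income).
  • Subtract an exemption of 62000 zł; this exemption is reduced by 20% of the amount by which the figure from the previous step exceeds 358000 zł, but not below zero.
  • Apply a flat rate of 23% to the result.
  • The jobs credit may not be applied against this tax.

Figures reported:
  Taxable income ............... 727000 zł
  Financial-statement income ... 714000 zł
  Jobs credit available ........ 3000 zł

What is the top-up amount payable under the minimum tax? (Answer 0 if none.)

56530 zł

Minimum tax:
  Base (financial-statement income): 714000 zł
  Exemption: 20% × (714000 zł − 358000 zł) = 71200 zł ≥ 62000 zł, so the exemption is fully phased out
  Base: 714000 zł − 0 zł = 714000 zł
  714000 zł × 23% = 164220 zł

Mainline income levy:
  258000 zł × 12% = 30960 zł
  469000 zł × 17% = 79730 zł
  → 110690 zł
  Less jobs credit 3000 zł → 107690 zł

Excess of minimum tax over mainline income levy: 164220 zł − 107690 zł = 56530 zł.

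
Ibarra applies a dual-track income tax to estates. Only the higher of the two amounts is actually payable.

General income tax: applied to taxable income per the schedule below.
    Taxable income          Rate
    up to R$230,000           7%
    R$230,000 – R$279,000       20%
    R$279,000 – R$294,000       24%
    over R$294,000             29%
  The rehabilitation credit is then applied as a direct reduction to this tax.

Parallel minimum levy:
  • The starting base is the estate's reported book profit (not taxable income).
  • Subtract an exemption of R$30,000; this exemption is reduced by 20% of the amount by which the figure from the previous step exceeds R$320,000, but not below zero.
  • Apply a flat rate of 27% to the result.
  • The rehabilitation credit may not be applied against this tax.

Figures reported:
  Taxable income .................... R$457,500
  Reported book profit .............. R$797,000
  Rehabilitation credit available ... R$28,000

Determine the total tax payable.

Parallel minimum levy:
  Base (reported book profit): R$797,000
  Exemption: 20% × (R$797,000 − R$320,000) = R$95,400 ≥ R$30,000, so the exemption is fully phased out
  Base: R$797,000 − R$0 = R$797,000
  R$797,000 × 27% = R$215,190

General income tax:
  R$230,000 × 7% = R$16,100
  R$49,000 × 20% = R$9,800
  R$15,000 × 24% = R$3,600
  R$163,500 × 29% = R$47,415
  → R$76,915
  Less rehabilitation credit R$28,000 → R$48,915

R$215,190 > R$48,915, so the parallel minimum levy is the binding amount.

R$215,190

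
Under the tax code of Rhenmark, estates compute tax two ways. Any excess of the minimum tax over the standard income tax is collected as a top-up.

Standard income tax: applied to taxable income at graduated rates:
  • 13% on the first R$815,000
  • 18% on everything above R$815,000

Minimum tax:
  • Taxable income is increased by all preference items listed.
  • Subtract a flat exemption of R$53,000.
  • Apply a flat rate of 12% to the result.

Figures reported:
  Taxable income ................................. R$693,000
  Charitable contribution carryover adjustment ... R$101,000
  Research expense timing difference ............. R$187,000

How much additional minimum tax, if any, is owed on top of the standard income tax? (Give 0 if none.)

Minimum tax:
  Adjusted income: R$693,000 + R$101,000 + R$187,000 = R$981,000
  Less exemption R$53,000 → base R$928,000
  R$928,000 × 12% = R$111,360

Standard income tax:
  R$693,000 × 13% = R$90,090

Excess of minimum tax over standard income tax: R$111,360 − R$90,090 = R$21,270.

R$21,270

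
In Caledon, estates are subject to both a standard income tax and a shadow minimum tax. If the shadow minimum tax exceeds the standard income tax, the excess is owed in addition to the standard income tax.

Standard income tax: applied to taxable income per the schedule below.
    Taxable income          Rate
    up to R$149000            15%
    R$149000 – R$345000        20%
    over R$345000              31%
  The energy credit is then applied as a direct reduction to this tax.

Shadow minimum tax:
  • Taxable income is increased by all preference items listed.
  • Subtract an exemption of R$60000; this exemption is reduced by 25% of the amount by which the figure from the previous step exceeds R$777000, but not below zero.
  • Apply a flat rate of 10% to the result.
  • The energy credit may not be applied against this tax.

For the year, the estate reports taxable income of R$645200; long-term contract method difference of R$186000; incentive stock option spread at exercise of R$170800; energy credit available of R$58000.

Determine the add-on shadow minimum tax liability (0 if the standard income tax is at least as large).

R$3213

Shadow minimum tax:
  Adjusted income: R$645200 + R$186000 + R$170800 = R$1002000
  Exemption: R$60000 − 25% × (R$1002000 − R$777000) = R$60000 − R$56250 = R$3750
  Base: R$1002000 − R$3750 = R$998250
  R$998250 × 10% = R$99825

Standard income tax:
  R$149000 × 15% = R$22350
  R$196000 × 20% = R$39200
  R$300200 × 31% = R$93062
  → R$154612
  Less energy credit R$58000 → R$96612

Excess of shadow minimum tax over standard income tax: R$99825 − R$96612 = R$3213.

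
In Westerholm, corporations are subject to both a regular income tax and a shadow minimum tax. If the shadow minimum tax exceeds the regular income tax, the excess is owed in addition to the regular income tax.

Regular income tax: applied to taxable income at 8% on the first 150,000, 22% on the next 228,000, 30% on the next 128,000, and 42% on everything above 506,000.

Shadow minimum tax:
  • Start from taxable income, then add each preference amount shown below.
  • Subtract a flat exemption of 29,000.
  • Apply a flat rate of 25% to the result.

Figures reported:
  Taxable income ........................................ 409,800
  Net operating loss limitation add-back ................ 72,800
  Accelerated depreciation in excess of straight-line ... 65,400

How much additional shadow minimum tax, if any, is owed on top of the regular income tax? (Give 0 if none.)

58,050

Shadow minimum tax:
  Adjusted income: 409,800 + 72,800 + 65,400 = 548,000
  Less exemption 29,000 → base 519,000
  519,000 × 25% = 129,750

Regular income tax:
  150,000 × 8% = 12,000
  228,000 × 22% = 50,160
  31,800 × 30% = 9,540
  → 71,700

Excess of shadow minimum tax over regular income tax: 129,750 − 71,700 = 58,050.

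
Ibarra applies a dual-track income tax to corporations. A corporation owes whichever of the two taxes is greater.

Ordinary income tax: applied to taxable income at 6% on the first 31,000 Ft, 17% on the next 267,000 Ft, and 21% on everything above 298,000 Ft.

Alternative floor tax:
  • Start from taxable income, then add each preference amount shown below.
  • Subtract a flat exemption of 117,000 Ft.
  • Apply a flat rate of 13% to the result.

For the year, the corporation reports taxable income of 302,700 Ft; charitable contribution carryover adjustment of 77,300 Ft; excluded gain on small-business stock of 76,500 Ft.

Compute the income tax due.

48,237 Ft

Ordinary income tax:
  31,000 Ft × 6% = 1,860 Ft
  267,000 Ft × 17% = 45,390 Ft
  4,700 Ft × 21% = 987 Ft
  → 48,237 Ft

Alternative floor tax:
  Adjusted income: 302,700 Ft + 77,300 Ft + 76,500 Ft = 456,500 Ft
  Less exemption 117,000 Ft → base 339,500 Ft
  339,500 Ft × 13% = 44,135 Ft

48,237 Ft > 44,135 Ft, so the ordinary income tax governs.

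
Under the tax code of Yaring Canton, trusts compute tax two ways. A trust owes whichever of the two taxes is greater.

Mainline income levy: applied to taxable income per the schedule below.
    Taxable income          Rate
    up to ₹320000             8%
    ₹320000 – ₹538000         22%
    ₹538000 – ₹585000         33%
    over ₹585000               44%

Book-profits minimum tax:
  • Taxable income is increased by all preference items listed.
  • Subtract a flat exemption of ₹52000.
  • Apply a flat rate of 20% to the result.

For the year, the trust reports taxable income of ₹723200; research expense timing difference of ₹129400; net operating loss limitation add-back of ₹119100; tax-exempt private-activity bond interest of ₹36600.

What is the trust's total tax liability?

Mainline income levy:
  ₹320000 × 8% = ₹25600
  ₹218000 × 22% = ₹47960
  ₹47000 × 33% = ₹15510
  ₹138200 × 44% = ₹60808
  → ₹149878

Book-profits minimum tax:
  Adjusted income: ₹723200 + ₹129400 + ₹119100 + ₹36600 = ₹1008300
  Less exemption ₹52000 → base ₹956300
  ₹956300 × 20% = ₹191260

₹191260 > ₹149878, so the book-profits minimum tax is the binding amount.

₹191260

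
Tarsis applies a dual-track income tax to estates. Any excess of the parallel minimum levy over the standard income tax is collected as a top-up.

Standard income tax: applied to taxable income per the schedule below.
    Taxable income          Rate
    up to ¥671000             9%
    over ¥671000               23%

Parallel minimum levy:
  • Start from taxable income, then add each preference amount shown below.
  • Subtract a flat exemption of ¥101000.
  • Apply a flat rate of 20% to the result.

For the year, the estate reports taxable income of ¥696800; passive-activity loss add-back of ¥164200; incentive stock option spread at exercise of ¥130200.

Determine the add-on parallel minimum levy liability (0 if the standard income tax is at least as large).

Parallel minimum levy:
  Adjusted income: ¥696800 + ¥164200 + ¥130200 = ¥991200
  Less exemption ¥101000 → base ¥890200
  ¥890200 × 20% = ¥178040

Standard income tax:
  ¥671000 × 9% = ¥60390
  ¥25800 × 23% = ¥5934
  → ¥66324

Excess of parallel minimum levy over standard income tax: ¥178040 − ¥66324 = ¥111716.

¥111716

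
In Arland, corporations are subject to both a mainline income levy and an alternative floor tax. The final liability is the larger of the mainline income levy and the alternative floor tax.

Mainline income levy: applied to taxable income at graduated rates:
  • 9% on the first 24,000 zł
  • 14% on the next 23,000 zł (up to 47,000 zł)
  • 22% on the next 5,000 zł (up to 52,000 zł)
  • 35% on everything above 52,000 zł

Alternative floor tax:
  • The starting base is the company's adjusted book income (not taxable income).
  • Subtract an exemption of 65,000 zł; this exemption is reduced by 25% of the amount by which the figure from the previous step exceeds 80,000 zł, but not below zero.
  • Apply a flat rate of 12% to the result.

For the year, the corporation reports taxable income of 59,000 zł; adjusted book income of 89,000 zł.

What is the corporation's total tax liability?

Mainline income levy:
  24,000 zł × 9% = 2,160 zł
  23,000 zł × 14% = 3,220 zł
  5,000 zł × 22% = 1,100 zł
  7,000 zł × 35% = 2,450 zł
  → 8,930 zł

Alternative floor tax:
  Base (adjusted book income): 89,000 zł
  Exemption: 65,000 zł − 25% × (89,000 zł − 80,000 zł) = 65,000 zł − 2,250 zł = 62,750 zł
  Base: 89,000 zł − 62,750 zł = 26,250 zł
  26,250 zł × 12% = 3,150 zł

8,930 zł > 3,150 zł, so the mainline income levy governs.

8,930 zł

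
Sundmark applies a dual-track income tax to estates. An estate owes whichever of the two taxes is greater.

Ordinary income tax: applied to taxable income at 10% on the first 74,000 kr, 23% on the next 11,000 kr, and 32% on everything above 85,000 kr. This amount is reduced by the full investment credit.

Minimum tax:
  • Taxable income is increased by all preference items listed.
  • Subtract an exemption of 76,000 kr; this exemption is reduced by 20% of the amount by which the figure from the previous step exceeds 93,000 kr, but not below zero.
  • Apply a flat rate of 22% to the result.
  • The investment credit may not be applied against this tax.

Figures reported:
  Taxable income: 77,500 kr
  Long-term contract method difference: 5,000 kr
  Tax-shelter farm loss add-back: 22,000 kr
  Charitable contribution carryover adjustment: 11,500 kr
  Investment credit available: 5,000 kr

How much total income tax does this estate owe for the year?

9,812 kr

Minimum tax:
  Adjusted income: 77,500 kr + 5,000 kr + 22,000 kr + 11,500 kr = 116,000 kr
  Exemption: 76,000 kr − 20% × (116,000 kr − 93,000 kr) = 76,000 kr − 4,600 kr = 71,400 kr
  Base: 116,000 kr − 71,400 kr = 44,600 kr
  44,600 kr × 22% = 9,812 kr

Ordinary income tax:
  74,000 kr × 10% = 7,400 kr
  3,500 kr × 23% = 805 kr
  → 8,205 kr
  Less investment credit 5,000 kr → 3,205 kr

9,812 kr > 3,205 kr, so the minimum tax is the binding amount.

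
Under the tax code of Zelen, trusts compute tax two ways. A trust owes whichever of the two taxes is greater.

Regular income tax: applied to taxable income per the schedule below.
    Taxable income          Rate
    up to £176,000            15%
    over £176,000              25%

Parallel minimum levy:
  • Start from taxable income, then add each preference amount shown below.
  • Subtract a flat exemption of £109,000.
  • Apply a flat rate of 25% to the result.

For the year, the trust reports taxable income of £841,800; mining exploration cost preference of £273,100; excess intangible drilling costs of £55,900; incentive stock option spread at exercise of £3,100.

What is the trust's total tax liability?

Parallel minimum levy:
  Adjusted income: £841,800 + £273,100 + £55,900 + £3,100 = £1,173,900
  Less exemption £109,000 → base £1,064,900
  £1,064,900 × 25% = £266,225

Regular income tax:
  £176,000 × 15% = £26,400
  £665,800 × 25% = £166,450
  → £192,850

£266,225 > £192,850, so the parallel minimum levy is the binding amount.

£266,225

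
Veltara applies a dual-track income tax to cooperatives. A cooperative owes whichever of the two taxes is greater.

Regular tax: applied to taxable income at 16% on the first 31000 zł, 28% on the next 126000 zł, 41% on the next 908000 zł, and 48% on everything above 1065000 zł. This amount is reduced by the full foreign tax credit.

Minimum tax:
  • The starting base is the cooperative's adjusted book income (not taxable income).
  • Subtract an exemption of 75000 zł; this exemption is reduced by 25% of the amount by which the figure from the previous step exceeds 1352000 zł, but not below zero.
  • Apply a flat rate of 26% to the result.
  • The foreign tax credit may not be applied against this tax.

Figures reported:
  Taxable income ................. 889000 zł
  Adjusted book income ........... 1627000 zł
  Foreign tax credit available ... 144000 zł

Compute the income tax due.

421395 zł

Minimum tax:
  Base (adjusted book income): 1627000 zł
  Exemption: 75000 zł − 25% × (1627000 zł − 1352000 zł) = 75000 zł − 68750 zł = 6250 zł
  Base: 1627000 zł − 6250 zł = 1620750 zł
  1620750 zł × 26% = 421395 zł

Regular tax:
  31000 zł × 16% = 4960 zł
  126000 zł × 28% = 35280 zł
  732000 zł × 41% = 300120 zł
  → 340360 zł
  Less foreign tax credit 144000 zł → 196360 zł

421395 zł > 196360 zł, so the minimum tax is the binding amount.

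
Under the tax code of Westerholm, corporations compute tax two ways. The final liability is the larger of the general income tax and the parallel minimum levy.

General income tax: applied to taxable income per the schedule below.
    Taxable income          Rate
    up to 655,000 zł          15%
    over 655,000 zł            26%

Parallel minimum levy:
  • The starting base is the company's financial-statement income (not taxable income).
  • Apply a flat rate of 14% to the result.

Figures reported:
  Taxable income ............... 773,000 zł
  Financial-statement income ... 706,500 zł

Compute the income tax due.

128,930 zł

General income tax:
  655,000 zł × 15% = 98,250 zł
  118,000 zł × 26% = 30,680 zł
  → 128,930 zł

Parallel minimum levy:
  Base (financial-statement income): 706,500 zł
  706,500 zł × 14% = 98,910 zł

128,930 zł > 98,910 zł, so the general income tax governs.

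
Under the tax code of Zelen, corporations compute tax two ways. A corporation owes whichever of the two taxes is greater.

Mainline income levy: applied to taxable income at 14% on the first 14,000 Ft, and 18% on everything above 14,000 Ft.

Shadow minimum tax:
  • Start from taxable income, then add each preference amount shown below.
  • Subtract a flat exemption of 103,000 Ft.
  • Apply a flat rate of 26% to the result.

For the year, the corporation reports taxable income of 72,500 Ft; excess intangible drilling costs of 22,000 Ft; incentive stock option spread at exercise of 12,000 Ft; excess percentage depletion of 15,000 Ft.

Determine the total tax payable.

12,490 Ft

Shadow minimum tax:
  Adjusted income: 72,500 Ft + 22,000 Ft + 12,000 Ft + 15,000 Ft = 121,500 Ft
  Less exemption 103,000 Ft → base 18,500 Ft
  18,500 Ft × 26% = 4,810 Ft

Mainline income levy:
  14,000 Ft × 14% = 1,960 Ft
  58,500 Ft × 18% = 10,530 Ft
  → 12,490 Ft

12,490 Ft > 4,810 Ft, so the mainline income levy governs.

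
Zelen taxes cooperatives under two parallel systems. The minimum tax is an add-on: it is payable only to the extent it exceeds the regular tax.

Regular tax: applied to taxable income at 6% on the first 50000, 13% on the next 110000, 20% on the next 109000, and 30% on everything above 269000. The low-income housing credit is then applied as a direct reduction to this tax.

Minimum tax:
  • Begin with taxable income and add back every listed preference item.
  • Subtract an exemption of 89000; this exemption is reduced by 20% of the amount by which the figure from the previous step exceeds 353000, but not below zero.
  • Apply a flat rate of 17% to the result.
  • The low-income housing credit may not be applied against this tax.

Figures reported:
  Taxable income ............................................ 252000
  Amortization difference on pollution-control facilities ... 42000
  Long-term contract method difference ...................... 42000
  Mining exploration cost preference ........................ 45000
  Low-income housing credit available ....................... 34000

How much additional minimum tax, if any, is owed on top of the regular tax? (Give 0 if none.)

Regular tax:
  50000 × 6% = 3000
  110000 × 13% = 14300
  92000 × 20% = 18400
  → 35700
  Less low-income housing credit 34000 → 1700

Minimum tax:
  Adjusted income: 252000 + 42000 + 42000 + 45000 = 381000
  Exemption: 89000 − 20% × (381000 − 353000) = 89000 − 5600 = 83400
  Base: 381000 − 83400 = 297600
  297600 × 17% = 50592

Excess of minimum tax over regular tax: 50592 − 1700 = 48892.

48892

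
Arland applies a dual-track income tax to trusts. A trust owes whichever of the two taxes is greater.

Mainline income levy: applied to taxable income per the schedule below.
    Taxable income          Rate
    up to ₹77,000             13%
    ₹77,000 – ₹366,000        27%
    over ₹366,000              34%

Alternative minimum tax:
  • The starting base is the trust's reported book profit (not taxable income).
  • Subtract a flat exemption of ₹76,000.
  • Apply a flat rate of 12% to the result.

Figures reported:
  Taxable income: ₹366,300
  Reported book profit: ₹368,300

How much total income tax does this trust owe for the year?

₹88,142

Alternative minimum tax:
  Base (reported book profit): ₹368,300
  Less exemption ₹76,000 → base ₹292,300
  ₹292,300 × 12% = ₹35,076

Mainline income levy:
  ₹77,000 × 13% = ₹10,010
  ₹289,000 × 27% = ₹78,030
  ₹300 × 34% = ₹102
  → ₹88,142

₹88,142 > ₹35,076, so the mainline income levy governs.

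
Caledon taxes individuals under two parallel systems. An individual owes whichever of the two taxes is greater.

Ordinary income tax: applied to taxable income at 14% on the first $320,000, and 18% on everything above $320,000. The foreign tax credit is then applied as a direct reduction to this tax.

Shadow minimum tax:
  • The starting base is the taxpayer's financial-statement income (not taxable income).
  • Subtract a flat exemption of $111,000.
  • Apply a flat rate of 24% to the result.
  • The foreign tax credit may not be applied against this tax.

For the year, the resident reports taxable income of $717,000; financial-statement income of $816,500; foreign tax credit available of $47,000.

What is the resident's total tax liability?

Ordinary income tax:
  $320,000 × 14% = $44,800
  $397,000 × 18% = $71,460
  → $116,260
  Less foreign tax credit $47,000 → $69,260

Shadow minimum tax:
  Base (financial-statement income): $816,500
  Less exemption $111,000 → base $705,500
  $705,500 × 24% = $169,320

$169,320 > $69,260, so the shadow minimum tax is the binding amount.

$169,320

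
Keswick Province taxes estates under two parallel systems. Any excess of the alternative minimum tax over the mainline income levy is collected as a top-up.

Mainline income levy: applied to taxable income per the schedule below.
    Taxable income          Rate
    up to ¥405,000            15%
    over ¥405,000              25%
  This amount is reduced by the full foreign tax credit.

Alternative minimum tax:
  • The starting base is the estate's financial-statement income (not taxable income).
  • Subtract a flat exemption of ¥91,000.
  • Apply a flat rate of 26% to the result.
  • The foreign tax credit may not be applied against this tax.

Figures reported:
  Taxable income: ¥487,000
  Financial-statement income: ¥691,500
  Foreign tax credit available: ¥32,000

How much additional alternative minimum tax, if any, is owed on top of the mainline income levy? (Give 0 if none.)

Alternative minimum tax:
  Base (financial-statement income): ¥691,500
  Less exemption ¥91,000 → base ¥600,500
  ¥600,500 × 26% = ¥156,130

Mainline income levy:
  ¥405,000 × 15% = ¥60,750
  ¥82,000 × 25% = ¥20,500
  → ¥81,250
  Less foreign tax credit ¥32,000 → ¥49,250

Excess of alternative minimum tax over mainline income levy: ¥156,130 − ¥49,250 = ¥106,880.

¥106,880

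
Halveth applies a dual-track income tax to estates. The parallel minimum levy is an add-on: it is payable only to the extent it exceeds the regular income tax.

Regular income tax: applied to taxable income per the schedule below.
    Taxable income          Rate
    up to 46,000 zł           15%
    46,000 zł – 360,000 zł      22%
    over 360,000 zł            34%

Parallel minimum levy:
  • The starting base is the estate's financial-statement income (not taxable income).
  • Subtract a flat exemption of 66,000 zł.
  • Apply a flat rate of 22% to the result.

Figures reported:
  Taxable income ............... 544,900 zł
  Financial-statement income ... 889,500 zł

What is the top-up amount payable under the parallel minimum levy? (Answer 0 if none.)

42,324 zł

Regular income tax:
  46,000 zł × 15% = 6,900 zł
  314,000 zł × 22% = 69,080 zł
  184,900 zł × 34% = 62,866 zł
  → 138,846 zł

Parallel minimum levy:
  Base (financial-statement income): 889,500 zł
  Less exemption 66,000 zł → base 823,500 zł
  823,500 zł × 22% = 181,170 zł

Excess of parallel minimum levy over regular income tax: 181,170 zł − 138,846 zł = 42,324 zł.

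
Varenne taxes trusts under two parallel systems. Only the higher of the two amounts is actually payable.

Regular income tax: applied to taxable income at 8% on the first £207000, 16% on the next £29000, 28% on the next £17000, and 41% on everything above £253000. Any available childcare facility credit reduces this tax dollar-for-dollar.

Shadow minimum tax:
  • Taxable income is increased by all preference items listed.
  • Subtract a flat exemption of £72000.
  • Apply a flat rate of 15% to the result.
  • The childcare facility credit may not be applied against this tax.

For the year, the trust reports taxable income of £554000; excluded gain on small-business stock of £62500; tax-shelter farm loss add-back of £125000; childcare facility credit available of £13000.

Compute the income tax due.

£136370

Regular income tax:
  £207000 × 8% = £16560
  £29000 × 16% = £4640
  £17000 × 28% = £4760
  £301000 × 41% = £123410
  → £149370
  Less childcare facility credit £13000 → £136370

Shadow minimum tax:
  Adjusted income: £554000 + £62500 + £125000 = £741500
  Less exemption £72000 → base £669500
  £669500 × 15% = £100425

£136370 > £100425, so the regular income tax governs.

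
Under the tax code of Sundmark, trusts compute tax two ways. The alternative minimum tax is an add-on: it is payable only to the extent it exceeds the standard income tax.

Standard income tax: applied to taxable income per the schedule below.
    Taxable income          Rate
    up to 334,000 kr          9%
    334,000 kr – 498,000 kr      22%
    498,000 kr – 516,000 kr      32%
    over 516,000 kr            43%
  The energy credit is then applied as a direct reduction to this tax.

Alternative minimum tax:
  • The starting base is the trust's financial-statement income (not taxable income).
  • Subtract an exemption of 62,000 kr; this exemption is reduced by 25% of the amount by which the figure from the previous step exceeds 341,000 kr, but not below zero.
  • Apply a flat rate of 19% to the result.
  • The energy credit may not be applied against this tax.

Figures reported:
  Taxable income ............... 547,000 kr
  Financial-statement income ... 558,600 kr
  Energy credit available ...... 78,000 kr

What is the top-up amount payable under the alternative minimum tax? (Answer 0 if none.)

97,460 kr

Alternative minimum tax:
  Base (financial-statement income): 558,600 kr
  Exemption: 62,000 kr − 25% × (558,600 kr − 341,000 kr) = 62,000 kr − 54,400 kr = 7,600 kr
  Base: 558,600 kr − 7,600 kr = 551,000 kr
  551,000 kr × 19% = 104,690 kr

Standard income tax:
  334,000 kr × 9% = 30,060 kr
  164,000 kr × 22% = 36,080 kr
  18,000 kr × 32% = 5,760 kr
  31,000 kr × 43% = 13,330 kr
  → 85,230 kr
  Less energy credit 78,000 kr → 7,230 kr

Excess of alternative minimum tax over standard income tax: 104,690 kr − 7,230 kr = 97,460 kr.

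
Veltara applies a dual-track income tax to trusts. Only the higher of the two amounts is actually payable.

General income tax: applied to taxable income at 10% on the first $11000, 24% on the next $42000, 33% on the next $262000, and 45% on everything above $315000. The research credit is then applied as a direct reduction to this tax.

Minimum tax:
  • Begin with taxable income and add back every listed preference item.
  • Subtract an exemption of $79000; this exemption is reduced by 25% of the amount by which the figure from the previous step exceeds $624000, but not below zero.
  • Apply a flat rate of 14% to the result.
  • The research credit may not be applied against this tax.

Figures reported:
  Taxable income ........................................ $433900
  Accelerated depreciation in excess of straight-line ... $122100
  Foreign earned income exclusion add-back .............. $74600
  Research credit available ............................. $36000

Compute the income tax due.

General income tax:
  $11000 × 10% = $1100
  $42000 × 24% = $10080
  $262000 × 33% = $86460
  $118900 × 45% = $53505
  → $151145
  Less research credit $36000 → $115145

Minimum tax:
  Adjusted income: $433900 + $122100 + $74600 = $630600
  Exemption: $79000 − 25% × ($630600 − $624000) = $79000 − $1650 = $77350
  Base: $630600 − $77350 = $553250
  $553250 × 14% = $77455

$115145 > $77455, so the general income tax governs.

$115145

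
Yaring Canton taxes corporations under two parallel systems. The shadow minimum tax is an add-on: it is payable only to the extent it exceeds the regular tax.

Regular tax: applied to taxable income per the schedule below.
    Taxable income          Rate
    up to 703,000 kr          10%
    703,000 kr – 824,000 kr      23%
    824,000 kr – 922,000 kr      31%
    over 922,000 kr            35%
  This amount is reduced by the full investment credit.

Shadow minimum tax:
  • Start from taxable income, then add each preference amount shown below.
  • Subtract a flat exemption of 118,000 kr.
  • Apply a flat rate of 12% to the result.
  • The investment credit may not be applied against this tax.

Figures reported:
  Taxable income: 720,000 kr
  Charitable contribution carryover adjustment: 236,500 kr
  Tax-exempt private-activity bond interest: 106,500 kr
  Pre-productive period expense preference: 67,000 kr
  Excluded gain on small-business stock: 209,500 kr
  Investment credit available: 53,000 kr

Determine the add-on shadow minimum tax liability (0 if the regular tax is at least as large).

Shadow minimum tax:
  Adjusted income: 720,000 kr + 236,500 kr + 106,500 kr + 67,000 kr + 209,500 kr = 1,339,500 kr
  Less exemption 118,000 kr → base 1,221,500 kr
  1,221,500 kr × 12% = 146,580 kr

Regular tax:
  703,000 kr × 10% = 70,300 kr
  17,000 kr × 23% = 3,910 kr
  → 74,210 kr
  Less investment credit 53,000 kr → 21,210 kr

Excess of shadow minimum tax over regular tax: 146,580 kr − 21,210 kr = 125,370 kr.

125,370 kr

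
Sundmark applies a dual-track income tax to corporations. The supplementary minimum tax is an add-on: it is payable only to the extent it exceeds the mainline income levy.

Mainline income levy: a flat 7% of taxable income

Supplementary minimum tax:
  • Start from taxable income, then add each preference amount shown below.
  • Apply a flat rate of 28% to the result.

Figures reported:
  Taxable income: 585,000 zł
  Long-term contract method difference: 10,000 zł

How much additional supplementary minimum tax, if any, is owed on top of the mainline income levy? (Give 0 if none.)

125,650 zł

Mainline income levy:
  585,000 zł × 7% = 40,950 zł

Supplementary minimum tax:
  Adjusted income: 585,000 zł + 10,000 zł = 595,000 zł
  595,000 zł × 28% = 166,600 zł

Excess of supplementary minimum tax over mainline income levy: 166,600 zł − 40,950 zł = 125,650 zł.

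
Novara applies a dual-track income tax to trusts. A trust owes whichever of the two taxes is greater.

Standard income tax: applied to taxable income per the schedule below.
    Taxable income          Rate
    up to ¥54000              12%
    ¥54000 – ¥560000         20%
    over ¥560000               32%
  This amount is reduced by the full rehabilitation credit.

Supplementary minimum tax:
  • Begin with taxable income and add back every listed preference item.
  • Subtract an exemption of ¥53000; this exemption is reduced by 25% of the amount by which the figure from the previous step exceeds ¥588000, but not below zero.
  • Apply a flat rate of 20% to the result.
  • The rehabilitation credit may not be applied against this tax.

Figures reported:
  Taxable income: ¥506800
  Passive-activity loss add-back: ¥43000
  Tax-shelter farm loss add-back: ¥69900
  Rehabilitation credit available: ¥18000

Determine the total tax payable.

¥114925

Standard income tax:
  ¥54000 × 12% = ¥6480
  ¥452800 × 20% = ¥90560
  → ¥97040
  Less rehabilitation credit ¥18000 → ¥79040

Supplementary minimum tax:
  Adjusted income: ¥506800 + ¥43000 + ¥69900 = ¥619700
  Exemption: ¥53000 − 25% × (¥619700 − ¥588000) = ¥53000 − ¥7925 = ¥45075
  Base: ¥619700 − ¥45075 = ¥574625
  ¥574625 × 20% = ¥114925

¥114925 > ¥79040, so the supplementary minimum tax is the binding amount.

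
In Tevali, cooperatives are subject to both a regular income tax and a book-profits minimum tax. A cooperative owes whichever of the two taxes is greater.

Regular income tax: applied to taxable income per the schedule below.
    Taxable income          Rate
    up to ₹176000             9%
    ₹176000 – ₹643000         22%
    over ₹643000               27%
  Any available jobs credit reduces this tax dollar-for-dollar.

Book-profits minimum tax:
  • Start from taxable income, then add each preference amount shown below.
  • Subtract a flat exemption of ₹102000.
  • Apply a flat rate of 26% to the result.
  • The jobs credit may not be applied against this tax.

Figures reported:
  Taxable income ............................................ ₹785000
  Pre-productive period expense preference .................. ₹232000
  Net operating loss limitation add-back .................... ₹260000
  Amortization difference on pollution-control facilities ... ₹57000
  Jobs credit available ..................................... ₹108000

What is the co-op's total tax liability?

Regular income tax:
  ₹176000 × 9% = ₹15840
  ₹467000 × 22% = ₹102740
  ₹142000 × 27% = ₹38340
  → ₹156920
  Less jobs credit ₹108000 → ₹48920

Book-profits minimum tax:
  Adjusted income: ₹785000 + ₹232000 + ₹260000 + ₹57000 = ₹1334000
  Less exemption ₹102000 → base ₹1232000
  ₹1232000 × 26% = ₹320320

₹320320 > ₹48920, so the book-profits minimum tax is the binding amount.

₹320320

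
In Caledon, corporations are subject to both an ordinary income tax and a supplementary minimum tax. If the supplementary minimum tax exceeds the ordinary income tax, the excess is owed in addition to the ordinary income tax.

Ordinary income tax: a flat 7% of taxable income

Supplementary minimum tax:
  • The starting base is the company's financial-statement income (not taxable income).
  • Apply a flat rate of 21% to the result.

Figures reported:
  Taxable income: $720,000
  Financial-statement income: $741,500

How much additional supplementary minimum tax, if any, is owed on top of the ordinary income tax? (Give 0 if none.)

Ordinary income tax:
  $720,000 × 7% = $50,400

Supplementary minimum tax:
  Base (financial-statement income): $741,500
  $741,500 × 21% = $155,715

Excess of supplementary minimum tax over ordinary income tax: $155,715 − $50,400 = $105,315.

$105,315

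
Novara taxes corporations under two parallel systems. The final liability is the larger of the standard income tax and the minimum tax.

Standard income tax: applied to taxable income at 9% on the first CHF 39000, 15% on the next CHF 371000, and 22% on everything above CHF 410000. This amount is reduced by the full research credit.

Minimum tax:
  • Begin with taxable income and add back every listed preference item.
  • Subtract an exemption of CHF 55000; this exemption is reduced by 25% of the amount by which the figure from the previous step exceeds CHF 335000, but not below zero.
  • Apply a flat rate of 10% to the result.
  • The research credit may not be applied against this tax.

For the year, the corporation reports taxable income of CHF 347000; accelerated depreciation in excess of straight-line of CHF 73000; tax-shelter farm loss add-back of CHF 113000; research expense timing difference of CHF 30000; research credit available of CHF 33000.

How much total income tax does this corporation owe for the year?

CHF 56300

Standard income tax:
  CHF 39000 × 9% = CHF 3510
  CHF 308000 × 15% = CHF 46200
  → CHF 49710
  Less research credit CHF 33000 → CHF 16710

Minimum tax:
  Adjusted income: CHF 347000 + CHF 73000 + CHF 113000 + CHF 30000 = CHF 563000
  Exemption: 25% × (CHF 563000 − CHF 335000) = CHF 57000 ≥ CHF 55000, so the exemption is fully phased out
  Base: CHF 563000 − CHF 0 = CHF 563000
  CHF 563000 × 10% = CHF 56300

CHF 56300 > CHF 16710, so the minimum tax is the binding amount.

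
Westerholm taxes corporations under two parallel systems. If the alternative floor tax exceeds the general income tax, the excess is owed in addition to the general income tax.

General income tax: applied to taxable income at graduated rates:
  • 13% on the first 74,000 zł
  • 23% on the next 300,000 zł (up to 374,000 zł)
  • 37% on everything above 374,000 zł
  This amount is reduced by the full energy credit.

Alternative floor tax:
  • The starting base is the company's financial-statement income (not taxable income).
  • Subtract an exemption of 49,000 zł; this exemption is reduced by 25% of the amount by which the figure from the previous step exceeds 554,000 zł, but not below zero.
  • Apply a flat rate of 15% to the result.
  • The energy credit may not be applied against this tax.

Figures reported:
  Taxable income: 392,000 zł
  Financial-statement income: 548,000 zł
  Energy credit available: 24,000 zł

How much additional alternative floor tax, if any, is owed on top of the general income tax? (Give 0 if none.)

13,570 zł

Alternative floor tax:
  Base (financial-statement income): 548,000 zł
  Exemption: 548,000 zł ≤ 554,000 zł, so full 49,000 zł applies
  Base: 548,000 zł − 49,000 zł = 499,000 zł
  499,000 zł × 15% = 74,850 zł

General income tax:
  74,000 zł × 13% = 9,620 zł
  300,000 zł × 23% = 69,000 zł
  18,000 zł × 37% = 6,660 zł
  → 85,280 zł
  Less energy credit 24,000 zł → 61,280 zł

Excess of alternative floor tax over general income tax: 74,850 zł − 61,280 zł = 13,570 zł.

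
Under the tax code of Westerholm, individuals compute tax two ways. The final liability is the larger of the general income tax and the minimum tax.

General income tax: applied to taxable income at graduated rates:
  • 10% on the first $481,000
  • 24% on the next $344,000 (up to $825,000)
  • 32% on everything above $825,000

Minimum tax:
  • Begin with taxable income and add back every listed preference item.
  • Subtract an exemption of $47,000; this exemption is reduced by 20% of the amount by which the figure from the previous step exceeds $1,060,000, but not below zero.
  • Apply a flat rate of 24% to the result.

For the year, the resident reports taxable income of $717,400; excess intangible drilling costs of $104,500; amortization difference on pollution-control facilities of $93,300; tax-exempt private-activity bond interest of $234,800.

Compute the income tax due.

$269,040

General income tax:
  $481,000 × 10% = $48,100
  $236,400 × 24% = $56,736
  → $104,836

Minimum tax:
  Adjusted income: $717,400 + $104,500 + $93,300 + $234,800 = $1,150,000
  Exemption: $47,000 − 20% × ($1,150,000 − $1,060,000) = $47,000 − $18,000 = $29,000
  Base: $1,150,000 − $29,000 = $1,121,000
  $1,121,000 × 24% = $269,040

$269,040 > $104,836, so the minimum tax is the binding amount.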